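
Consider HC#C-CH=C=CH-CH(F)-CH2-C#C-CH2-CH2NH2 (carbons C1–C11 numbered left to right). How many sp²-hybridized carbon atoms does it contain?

C1: sp
C2: sp
C3: sp2 ✓
C4: sp
C5: sp2 ✓
C6: sp3
C7: sp3
C8: sp
C9: sp
C10: sp3
C11: sp3
C3, C5 → 2 sp2 carbons.

2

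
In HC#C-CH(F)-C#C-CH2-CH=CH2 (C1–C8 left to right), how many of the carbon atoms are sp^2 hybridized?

2

C1: sp
C2: sp
C3: sp3
C4: sp
C5: sp
C6: sp3
C7: sp2 ✓
C8: sp2 ✓
C7, C8 → 2 sp2 carbons.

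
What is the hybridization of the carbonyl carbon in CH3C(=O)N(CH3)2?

The carbonyl carbon: 3 σ bonds, plus one π bond — 3 electron domains, sp2.

sp^2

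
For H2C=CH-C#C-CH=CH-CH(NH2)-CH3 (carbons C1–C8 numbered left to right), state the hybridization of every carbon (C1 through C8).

C1 sp2, C2 sp2, C3 sp, C4 sp, C5 sp2, C6 sp2, C7 sp3, C8 sp3

C1 (3 σ bonds, plus one π bond) has steric number 3: sp2.
C2 carries 3 σ bonds, plus one π bond, giving a steric number of 3, so it is sp2.
C3 carries 2 σ bonds, plus two π bonds, giving a steric number of 2, so it is sp.
C4 carries 2 σ bonds, plus two π bonds, giving a steric number of 2, so it is sp.
C5: 3 σ bonds, plus one π bond; 3 regions of electron density → sp2.
C6 is sp2: 3 σ bonds, plus one π bond, 3 electron-density regions.
C7 — 4 σ bonds. Steric number 4, so sp3.
C8: 4 σ bonds — 4 electron domains, sp3.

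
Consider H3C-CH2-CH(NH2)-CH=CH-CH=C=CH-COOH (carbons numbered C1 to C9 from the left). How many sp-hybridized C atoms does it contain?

1

C1: sp3
C2: sp3
C3: sp3
C4: sp2
C5: sp2
C6: sp2
C7: sp ✓
C8: sp2
C9: sp2
C7 → 1 sp carbon.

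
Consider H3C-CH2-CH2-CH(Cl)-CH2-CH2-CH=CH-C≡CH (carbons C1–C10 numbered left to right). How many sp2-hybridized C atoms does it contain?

2

C1: sp3
C2: sp3
C3: sp3
C4: sp3
C5: sp3
C6: sp3
C7: sp2 ✓
C8: sp2 ✓
C9: sp
C10: sp
C7, C8 → 2 sp2 carbons.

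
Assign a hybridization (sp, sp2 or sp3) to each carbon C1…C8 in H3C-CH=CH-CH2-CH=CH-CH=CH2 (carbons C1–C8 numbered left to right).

C1 carries 4 σ bonds, giving a steric number of 4, so it is sp3.
C2: 3 σ bonds, plus one π bond; 3 regions of electron density → sp2.
C3 has 3 σ bonds, plus one π bond: steric number 3 → sp2.
C4: 4 σ bonds — 4 electron domains, sp3.
C5 (3 σ bonds, plus one π bond) has steric number 3: sp2.
C6: 3 σ bonds, plus one π bond — 3 electron domains, sp2.
C7 carries 3 σ bonds, plus one π bond, giving a steric number of 3, so it is sp2.
C8 is sp2: 3 σ bonds, plus one π bond, 3 electron-density regions.

C1 sp3, C2 sp2, C3 sp2, C4 sp3, C5 sp2, C6 sp2, C7 sp2, C8 sp2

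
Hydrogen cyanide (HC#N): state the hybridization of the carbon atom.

The carbon atom is sp: 2 σ bonds, plus two π bonds, 2 electron-density regions.

sp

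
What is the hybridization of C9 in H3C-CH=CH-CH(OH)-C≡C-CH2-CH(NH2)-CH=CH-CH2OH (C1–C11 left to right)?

C9: 3 σ bonds, plus one π bond — 3 electron domains, sp2.

sp^2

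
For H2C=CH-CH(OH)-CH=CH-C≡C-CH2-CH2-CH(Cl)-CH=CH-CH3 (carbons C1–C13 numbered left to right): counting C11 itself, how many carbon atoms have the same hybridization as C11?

C11 is sp2 (one π bond).
C1: sp2 ✓
C2: sp2 ✓
C3: sp3
C4: sp2 ✓
C5: sp2 ✓
C6: sp
C7: sp
C8: sp3
C9: sp3
C10: sp3
C11: sp2 ✓
C12: sp2 ✓
C13: sp3
6 carbons are sp2.

6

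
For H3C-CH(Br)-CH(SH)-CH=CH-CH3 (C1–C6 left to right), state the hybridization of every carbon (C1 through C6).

C1: 4 σ bonds — 4 electron domains, sp3.
C2: 4 σ bonds; 4 regions of electron density → sp3.
C3: 4 σ bonds; 4 regions of electron density → sp3.
C4: 3 σ bonds, plus one π bond — 3 electron domains, sp2.
C5: 3 σ bonds, plus one π bond; 3 regions of electron density → sp2.
C6 (4 σ bonds) has steric number 4: sp3.

C1 sp3, C2 sp3, C3 sp3, C4 sp2, C5 sp2, C6 sp3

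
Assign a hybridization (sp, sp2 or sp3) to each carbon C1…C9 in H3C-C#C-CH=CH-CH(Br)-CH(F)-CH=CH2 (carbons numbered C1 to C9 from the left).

C1 has 4 σ bonds: steric number 4 → sp3.
C2 (2 σ bonds, plus two π bonds) has steric number 2: sp.
C3 — 2 σ bonds, plus two π bonds. Steric number 2, so sp.
C4 is sp2: 3 σ bonds, plus one π bond, 3 electron-density regions.
C5 is sp2: 3 σ bonds, plus one π bond, 3 electron-density regions.
C6 is sp3: 4 σ bonds, 4 electron-density regions.
C7: 4 σ bonds — 4 electron domains, sp3.
C8 carries 3 σ bonds, plus one π bond, giving a steric number of 3, so it is sp2.
C9 is sp2: 3 σ bonds, plus one π bond, 3 electron-density regions.

C1 sp3, C2 sp, C3 sp, C4 sp2, C5 sp2, C6 sp3, C7 sp3, C8 sp2, C9 sp2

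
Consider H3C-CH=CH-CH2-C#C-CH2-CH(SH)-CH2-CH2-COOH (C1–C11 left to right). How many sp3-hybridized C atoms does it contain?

C1: sp3 ✓
C2: sp2
C3: sp2
C4: sp3 ✓
C5: sp
C6: sp
C7: sp3 ✓
C8: sp3 ✓
C9: sp3 ✓
C10: sp3 ✓
C11: sp2
C1, C4, C7, C8, C9, C10 → 6 sp3 carbons.

6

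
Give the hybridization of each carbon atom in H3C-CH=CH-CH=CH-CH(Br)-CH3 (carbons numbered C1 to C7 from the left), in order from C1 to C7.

C1 sp3, C2 sp2, C3 sp2, C4 sp2, C5 sp2, C6 sp3, C7 sp3

C1 carries 4 σ bonds, giving a steric number of 4, so it is sp3.
C2 (3 σ bonds, plus one π bond) has steric number 3: sp2.
C3 (3 σ bonds, plus one π bond) has steric number 3: sp2.
C4 has 3 σ bonds, plus one π bond: steric number 3 → sp2.
C5 has 3 σ bonds, plus one π bond: steric number 3 → sp2.
C6 — 4 σ bonds. Steric number 4, so sp3.
C7 has 4 σ bonds: steric number 4 → sp3.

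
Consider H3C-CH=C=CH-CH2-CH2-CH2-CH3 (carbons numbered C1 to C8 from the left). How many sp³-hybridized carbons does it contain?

5

C1: sp3 ✓
C2: sp2
C3: sp
C4: sp2
C5: sp3 ✓
C6: sp3 ✓
C7: sp3 ✓
C8: sp3 ✓
C1, C5, C6, C7, C8 → 5 sp3 carbons.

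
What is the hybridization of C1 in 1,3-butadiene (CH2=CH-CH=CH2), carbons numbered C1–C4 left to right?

C1 is sp2: 3 σ bonds, plus one π bond, 3 electron-density regions.

sp^2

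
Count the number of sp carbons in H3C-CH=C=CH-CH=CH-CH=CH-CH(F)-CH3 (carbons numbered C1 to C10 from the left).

1

C1: sp3
C2: sp2
C3: sp ✓
C4: sp2
C5: sp2
C6: sp2
C7: sp2
C8: sp2
C9: sp3
C10: sp3
C3 → 1 sp carbon.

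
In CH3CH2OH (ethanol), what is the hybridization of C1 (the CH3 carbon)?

sp3

C1 (the CH3 carbon) carries 4 σ bonds, giving a steric number of 4, so it is sp3.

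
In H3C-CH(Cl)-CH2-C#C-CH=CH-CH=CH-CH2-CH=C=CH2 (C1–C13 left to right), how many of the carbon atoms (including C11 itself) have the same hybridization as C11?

C11 is sp2 (one π bond).
C1: sp3
C2: sp3
C3: sp3
C4: sp
C5: sp
C6: sp2 ✓
C7: sp2 ✓
C8: sp2 ✓
C9: sp2 ✓
C10: sp3
C11: sp2 ✓
C12: sp
C13: sp2 ✓
6 carbons are sp2.

6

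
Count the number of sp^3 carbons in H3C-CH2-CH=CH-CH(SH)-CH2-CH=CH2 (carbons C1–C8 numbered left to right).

4

C1: sp3 ✓
C2: sp3 ✓
C3: sp2
C4: sp2
C5: sp3 ✓
C6: sp3 ✓
C7: sp2
C8: sp2
C1, C2, C5, C6 → 4 sp3 carbons.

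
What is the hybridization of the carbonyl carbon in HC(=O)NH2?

sp2

The carbonyl carbon has 3 σ bonds, plus one π bond: steric number 3 → sp2.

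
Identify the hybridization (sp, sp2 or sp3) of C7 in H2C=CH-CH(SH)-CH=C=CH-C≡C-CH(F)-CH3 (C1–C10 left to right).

sp

C7 is sp: 2 σ bonds, plus two π bonds, 2 electron-density regions.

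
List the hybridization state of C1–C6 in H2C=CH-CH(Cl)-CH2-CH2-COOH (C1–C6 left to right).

C1 sp2, C2 sp2, C3 sp3, C4 sp3, C5 sp3, C6 sp2

C1 (3 σ bonds, plus one π bond) has steric number 3: sp2.
C2: 3 σ bonds, plus one π bond; 3 regions of electron density → sp2.
C3 — 4 σ bonds. Steric number 4, so sp3.
C4 carries 4 σ bonds, giving a steric number of 4, so it is sp3.
C5 is sp3: 4 σ bonds, 4 electron-density regions.
C6: 3 σ bonds, plus one π bond; 3 regions of electron density → sp2.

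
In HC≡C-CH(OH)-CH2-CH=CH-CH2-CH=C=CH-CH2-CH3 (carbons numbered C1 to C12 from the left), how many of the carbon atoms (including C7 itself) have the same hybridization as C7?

C7 is sp3 (only σ bonds).
C1: sp
C2: sp
C3: sp3 ✓
C4: sp3 ✓
C5: sp2
C6: sp2
C7: sp3 ✓
C8: sp2
C9: sp
C10: sp2
C11: sp3 ✓
C12: sp3 ✓
5 carbons are sp3.

5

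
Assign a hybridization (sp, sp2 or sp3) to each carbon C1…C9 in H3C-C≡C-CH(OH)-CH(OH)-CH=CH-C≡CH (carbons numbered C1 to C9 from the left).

C1 sp3, C2 sp, C3 sp, C4 sp3, C5 sp3, C6 sp2, C7 sp2, C8 sp, C9 sp

C1 — 4 σ bonds. Steric number 4, so sp3.
C2: 2 σ bonds, plus two π bonds — 2 electron domains, sp.
C3 carries 2 σ bonds, plus two π bonds, giving a steric number of 2, so it is sp.
C4: 4 σ bonds; 4 regions of electron density → sp3.
C5: 4 σ bonds; 4 regions of electron density → sp3.
C6 (3 σ bonds, plus one π bond) has steric number 3: sp2.
C7 carries 3 σ bonds, plus one π bond, giving a steric number of 3, so it is sp2.
C8: 2 σ bonds, plus two π bonds; 2 regions of electron density → sp.
C9 has 2 σ bonds, plus two π bonds: steric number 2 → sp.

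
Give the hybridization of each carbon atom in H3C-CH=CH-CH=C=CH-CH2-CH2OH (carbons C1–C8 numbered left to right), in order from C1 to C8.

C1 — 4 σ bonds. Steric number 4, so sp3.
C2 — 3 σ bonds, plus one π bond. Steric number 3, so sp2.
C3 (3 σ bonds, plus one π bond) has steric number 3: sp2.
C4 (3 σ bonds, plus one π bond) has steric number 3: sp2.
C5 has 2 σ bonds, plus two π bonds: steric number 2 → sp.
C6: 3 σ bonds, plus one π bond — 3 electron domains, sp2.
C7 carries 4 σ bonds, giving a steric number of 4, so it is sp3.
C8 has 4 σ bonds: steric number 4 → sp3.

C1 sp3, C2 sp2, C3 sp2, C4 sp2, C5 sp, C6 sp2, C7 sp3, C8 sp3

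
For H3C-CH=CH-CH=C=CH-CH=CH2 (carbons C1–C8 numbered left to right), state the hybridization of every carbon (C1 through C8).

C1: 4 σ bonds; 4 regions of electron density → sp3.
C2 (3 σ bonds, plus one π bond) has steric number 3: sp2.
C3 is sp2: 3 σ bonds, plus one π bond, 3 electron-density regions.
C4 — 3 σ bonds, plus one π bond. Steric number 3, so sp2.
C5 has 2 σ bonds, plus two π bonds: steric number 2 → sp.
C6 carries 3 σ bonds, plus one π bond, giving a steric number of 3, so it is sp2.
C7: 3 σ bonds, plus one π bond — 3 electron domains, sp2.
C8 — 3 σ bonds, plus one π bond. Steric number 3, so sp2.

C1 sp3, C2 sp2, C3 sp2, C4 sp2, C5 sp, C6 sp2, C7 sp2, C8 sp2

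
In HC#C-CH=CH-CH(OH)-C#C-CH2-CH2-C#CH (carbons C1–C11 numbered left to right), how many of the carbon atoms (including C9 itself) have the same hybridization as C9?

3

C9 is sp3 (only σ bonds).
C1: sp
C2: sp
C3: sp2
C4: sp2
C5: sp3 ✓
C6: sp
C7: sp
C8: sp3 ✓
C9: sp3 ✓
C10: sp
C11: sp
3 carbons are sp3.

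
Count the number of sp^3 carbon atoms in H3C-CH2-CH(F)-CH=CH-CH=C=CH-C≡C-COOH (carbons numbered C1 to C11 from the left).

C1: sp3 ✓
C2: sp3 ✓
C3: sp3 ✓
C4: sp2
C5: sp2
C6: sp2
C7: sp
C8: sp2
C9: sp
C10: sp
C11: sp2
C1, C2, C3 → 3 sp3 carbons.

3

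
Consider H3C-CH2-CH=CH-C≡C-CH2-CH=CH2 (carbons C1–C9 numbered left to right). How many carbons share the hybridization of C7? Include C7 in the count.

C7 is sp3 (only σ bonds).
C1: sp3 ✓
C2: sp3 ✓
C3: sp2
C4: sp2
C5: sp
C6: sp
C7: sp3 ✓
C8: sp2
C9: sp2
3 carbons are sp3.

3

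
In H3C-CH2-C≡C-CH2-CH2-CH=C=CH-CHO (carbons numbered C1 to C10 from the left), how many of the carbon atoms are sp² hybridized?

C1: sp3
C2: sp3
C3: sp
C4: sp
C5: sp3
C6: sp3
C7: sp2 ✓
C8: sp
C9: sp2 ✓
C10: sp2 ✓
C7, C9, C10 → 3 sp2 carbons.

3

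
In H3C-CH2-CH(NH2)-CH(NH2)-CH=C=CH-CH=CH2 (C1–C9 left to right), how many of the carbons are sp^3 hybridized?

4

C1: sp3 ✓
C2: sp3 ✓
C3: sp3 ✓
C4: sp3 ✓
C5: sp2
C6: sp
C7: sp2
C8: sp2
C9: sp2
C1, C2, C3, C4 → 4 sp3 carbons.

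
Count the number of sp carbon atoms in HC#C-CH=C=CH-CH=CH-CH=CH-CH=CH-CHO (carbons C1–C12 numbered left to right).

C1: sp ✓
C2: sp ✓
C3: sp2
C4: sp ✓
C5: sp2
C6: sp2
C7: sp2
C8: sp2
C9: sp2
C10: sp2
C11: sp2
C12: sp2
C1, C2, C4 → 3 sp carbons.

3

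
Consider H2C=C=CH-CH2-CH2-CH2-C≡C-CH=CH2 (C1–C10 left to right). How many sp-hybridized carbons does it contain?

3

C1: sp2
C2: sp ✓
C3: sp2
C4: sp3
C5: sp3
C6: sp3
C7: sp ✓
C8: sp ✓
C9: sp2
C10: sp2
C2, C7, C8 → 3 sp carbons.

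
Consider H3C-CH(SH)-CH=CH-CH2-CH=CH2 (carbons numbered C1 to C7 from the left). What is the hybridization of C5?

sp³

C5 (4 σ bonds) has steric number 4: sp3.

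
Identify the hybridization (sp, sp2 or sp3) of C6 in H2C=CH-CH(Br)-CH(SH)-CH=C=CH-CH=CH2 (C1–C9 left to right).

C6 (2 σ bonds, plus two π bonds) has steric number 2: sp.

sp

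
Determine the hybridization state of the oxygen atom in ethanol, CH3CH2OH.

The oxygen atom is sp3: 2 σ bonds and 2 lone pairs, 4 electron-density regions.

sp³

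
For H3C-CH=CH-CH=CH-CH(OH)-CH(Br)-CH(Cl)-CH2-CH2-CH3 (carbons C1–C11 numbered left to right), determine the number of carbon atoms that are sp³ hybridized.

C1: sp3 ✓
C2: sp2
C3: sp2
C4: sp2
C5: sp2
C6: sp3 ✓
C7: sp3 ✓
C8: sp3 ✓
C9: sp3 ✓
C10: sp3 ✓
C11: sp3 ✓
C1, C6, C7, C8, C9, C10, C11 → 7 sp3 carbons.

7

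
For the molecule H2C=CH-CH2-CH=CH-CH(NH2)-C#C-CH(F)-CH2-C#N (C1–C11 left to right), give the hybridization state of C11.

C11 is sp: 2 σ bonds, plus two π bonds, 2 electron-density regions.

sp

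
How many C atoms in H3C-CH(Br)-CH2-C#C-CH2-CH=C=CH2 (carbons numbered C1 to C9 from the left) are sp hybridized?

C1: sp3
C2: sp3
C3: sp3
C4: sp ✓
C5: sp ✓
C6: sp3
C7: sp2
C8: sp ✓
C9: sp2
C4, C5, C8 → 3 sp carbons.

3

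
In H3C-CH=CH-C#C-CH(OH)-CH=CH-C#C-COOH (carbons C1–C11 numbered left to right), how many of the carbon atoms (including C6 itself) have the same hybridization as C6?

2

C6 is sp3 (only σ bonds).
C1: sp3 ✓
C2: sp2
C3: sp2
C4: sp
C5: sp
C6: sp3 ✓
C7: sp2
C8: sp2
C9: sp
C10: sp
C11: sp2
2 carbons are sp3.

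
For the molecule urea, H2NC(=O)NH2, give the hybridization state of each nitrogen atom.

Both N lone pairs are conjugated with the C=O; planar sp2.

sp²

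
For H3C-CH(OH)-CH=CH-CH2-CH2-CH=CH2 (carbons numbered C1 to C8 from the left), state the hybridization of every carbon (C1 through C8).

C1 sp3, C2 sp3, C3 sp2, C4 sp2, C5 sp3, C6 sp3, C7 sp2, C8 sp2

C1 (4 σ bonds) has steric number 4: sp3.
C2 has 4 σ bonds: steric number 4 → sp3.
C3 has 3 σ bonds, plus one π bond: steric number 3 → sp2.
C4 — 3 σ bonds, plus one π bond. Steric number 3, so sp2.
C5: 4 σ bonds; 4 regions of electron density → sp3.
C6 has 4 σ bonds: steric number 4 → sp3.
C7 — 3 σ bonds, plus one π bond. Steric number 3, so sp2.
C8: 3 σ bonds, plus one π bond — 3 electron domains, sp2.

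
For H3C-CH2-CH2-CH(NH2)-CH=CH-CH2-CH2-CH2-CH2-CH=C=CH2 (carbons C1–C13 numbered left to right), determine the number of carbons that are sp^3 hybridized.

8

C1: sp3 ✓
C2: sp3 ✓
C3: sp3 ✓
C4: sp3 ✓
C5: sp2
C6: sp2
C7: sp3 ✓
C8: sp3 ✓
C9: sp3 ✓
C10: sp3 ✓
C11: sp2
C12: sp
C13: sp2
C1, C2, C3, C4, C7, C8, C9, C10 → 8 sp3 carbons.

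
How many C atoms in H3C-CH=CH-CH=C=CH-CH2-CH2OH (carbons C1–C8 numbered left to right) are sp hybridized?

C1: sp3
C2: sp2
C3: sp2
C4: sp2
C5: sp ✓
C6: sp2
C7: sp3
C8: sp3
C5 → 1 sp carbon.

1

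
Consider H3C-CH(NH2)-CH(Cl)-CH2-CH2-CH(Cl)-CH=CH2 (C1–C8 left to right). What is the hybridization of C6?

sp3

C6 carries 4 σ bonds, giving a steric number of 4, so it is sp3.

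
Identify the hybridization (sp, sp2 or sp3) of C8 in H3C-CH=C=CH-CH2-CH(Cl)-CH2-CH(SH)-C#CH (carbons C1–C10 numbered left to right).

sp3

C8: 4 σ bonds; 4 regions of electron density → sp3.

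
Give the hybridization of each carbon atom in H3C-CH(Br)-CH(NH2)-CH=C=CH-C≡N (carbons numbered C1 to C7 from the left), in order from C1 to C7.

C1 sp3, C2 sp3, C3 sp3, C4 sp2, C5 sp, C6 sp2, C7 sp

C1 carries 4 σ bonds, giving a steric number of 4, so it is sp3.
C2 — 4 σ bonds. Steric number 4, so sp3.
C3: 4 σ bonds — 4 electron domains, sp3.
C4: 3 σ bonds, plus one π bond; 3 regions of electron density → sp2.
C5 — 2 σ bonds, plus two π bonds. Steric number 2, so sp.
C6: 3 σ bonds, plus one π bond; 3 regions of electron density → sp2.
C7 is sp: 2 σ bonds, plus two π bonds, 2 electron-density regions.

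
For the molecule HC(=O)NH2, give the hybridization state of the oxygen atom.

The oxygen atom: 1 σ bond and 2 lone pairs, plus one π bond; 3 regions of electron density → sp2.

sp^2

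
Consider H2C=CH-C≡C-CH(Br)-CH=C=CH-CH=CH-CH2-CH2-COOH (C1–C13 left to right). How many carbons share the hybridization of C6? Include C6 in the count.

C6 is sp2 (one π bond).
C1: sp2 ✓
C2: sp2 ✓
C3: sp
C4: sp
C5: sp3
C6: sp2 ✓
C7: sp
C8: sp2 ✓
C9: sp2 ✓
C10: sp2 ✓
C11: sp3
C12: sp3
C13: sp2 ✓
7 carbons are sp2.

7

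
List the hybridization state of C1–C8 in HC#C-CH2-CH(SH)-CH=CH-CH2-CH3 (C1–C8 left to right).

C1 sp, C2 sp, C3 sp3, C4 sp3, C5 sp2, C6 sp2, C7 sp3, C8 sp3

C1 carries 2 σ bonds, plus two π bonds, giving a steric number of 2, so it is sp.
C2: 2 σ bonds, plus two π bonds — 2 electron domains, sp.
C3 has 4 σ bonds: steric number 4 → sp3.
C4 (4 σ bonds) has steric number 4: sp3.
C5 carries 3 σ bonds, plus one π bond, giving a steric number of 3, so it is sp2.
C6 has 3 σ bonds, plus one π bond: steric number 3 → sp2.
C7 (4 σ bonds) has steric number 4: sp3.
C8 (4 σ bonds) has steric number 4: sp3.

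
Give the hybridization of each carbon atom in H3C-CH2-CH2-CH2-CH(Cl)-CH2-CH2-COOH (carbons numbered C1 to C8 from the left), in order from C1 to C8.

C1: 4 σ bonds — 4 electron domains, sp3.
C2 (4 σ bonds) has steric number 4: sp3.
C3 (4 σ bonds) has steric number 4: sp3.
C4 carries 4 σ bonds, giving a steric number of 4, so it is sp3.
C5: 4 σ bonds — 4 electron domains, sp3.
C6: 4 σ bonds — 4 electron domains, sp3.
C7 is sp3: 4 σ bonds, 4 electron-density regions.
C8: 3 σ bonds, plus one π bond — 3 electron domains, sp2.

C1 sp3, C2 sp3, C3 sp3, C4 sp3, C5 sp3, C6 sp3, C7 sp3, C8 sp2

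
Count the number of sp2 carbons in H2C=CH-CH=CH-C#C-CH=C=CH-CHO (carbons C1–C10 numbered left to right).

7

C1: sp2 ✓
C2: sp2 ✓
C3: sp2 ✓
C4: sp2 ✓
C5: sp
C6: sp
C7: sp2 ✓
C8: sp
C9: sp2 ✓
C10: sp2 ✓
C1, C2, C3, C4, C7, C9, C10 → 7 sp2 carbons.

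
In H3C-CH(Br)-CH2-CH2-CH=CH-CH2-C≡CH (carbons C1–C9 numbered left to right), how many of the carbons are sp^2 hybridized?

C1: sp3
C2: sp3
C3: sp3
C4: sp3
C5: sp2 ✓
C6: sp2 ✓
C7: sp3
C8: sp
C9: sp
C5, C6 → 2 sp2 carbons.

2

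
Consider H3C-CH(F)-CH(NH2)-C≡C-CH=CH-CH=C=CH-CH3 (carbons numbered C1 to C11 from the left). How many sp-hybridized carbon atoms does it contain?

C1: sp3
C2: sp3
C3: sp3
C4: sp ✓
C5: sp ✓
C6: sp2
C7: sp2
C8: sp2
C9: sp ✓
C10: sp2
C11: sp3
C4, C5, C9 → 3 sp carbons.

3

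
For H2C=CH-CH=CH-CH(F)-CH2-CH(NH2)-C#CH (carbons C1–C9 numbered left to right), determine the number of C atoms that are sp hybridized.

C1: sp2
C2: sp2
C3: sp2
C4: sp2
C5: sp3
C6: sp3
C7: sp3
C8: sp ✓
C9: sp ✓
C8, C9 → 2 sp carbons.

2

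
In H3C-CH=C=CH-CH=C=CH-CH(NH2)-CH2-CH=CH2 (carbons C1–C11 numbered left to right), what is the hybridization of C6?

sp

C6: 2 σ bonds, plus two π bonds; 2 regions of electron density → sp.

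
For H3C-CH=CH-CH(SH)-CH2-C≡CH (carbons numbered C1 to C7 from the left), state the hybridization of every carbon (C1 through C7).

C1 is sp3: 4 σ bonds, 4 electron-density regions.
C2 (3 σ bonds, plus one π bond) has steric number 3: sp2.
C3 (3 σ bonds, plus one π bond) has steric number 3: sp2.
C4 — 4 σ bonds. Steric number 4, so sp3.
C5 is sp3: 4 σ bonds, 4 electron-density regions.
C6 has 2 σ bonds, plus two π bonds: steric number 2 → sp.
C7 — 2 σ bonds, plus two π bonds. Steric number 2, so sp.

C1 sp3, C2 sp2, C3 sp2, C4 sp3, C5 sp3, C6 sp, C7 sp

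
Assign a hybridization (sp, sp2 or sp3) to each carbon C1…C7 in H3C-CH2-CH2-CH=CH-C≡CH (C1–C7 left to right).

C1 (4 σ bonds) has steric number 4: sp3.
C2: 4 σ bonds — 4 electron domains, sp3.
C3 is sp3: 4 σ bonds, 4 electron-density regions.
C4 is sp2: 3 σ bonds, plus one π bond, 3 electron-density regions.
C5: 3 σ bonds, plus one π bond; 3 regions of electron density → sp2.
C6: 2 σ bonds, plus two π bonds — 2 electron domains, sp.
C7 is sp: 2 σ bonds, plus two π bonds, 2 electron-density regions.

C1 sp3, C2 sp3, C3 sp3, C4 sp2, C5 sp2, C6 sp, C7 sp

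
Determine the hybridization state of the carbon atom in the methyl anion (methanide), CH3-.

Three σ bonds + one lone pair = steric number 4 → sp3, pyramidal.

sp³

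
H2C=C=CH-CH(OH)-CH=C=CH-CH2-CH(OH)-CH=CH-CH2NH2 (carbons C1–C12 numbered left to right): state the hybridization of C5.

sp2

C5 is sp2: 3 σ bonds, plus one π bond, 3 electron-density regions.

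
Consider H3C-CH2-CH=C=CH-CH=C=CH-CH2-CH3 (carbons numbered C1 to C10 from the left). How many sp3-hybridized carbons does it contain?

C1: sp3 ✓
C2: sp3 ✓
C3: sp2
C4: sp
C5: sp2
C6: sp2
C7: sp
C8: sp2
C9: sp3 ✓
C10: sp3 ✓
C1, C2, C9, C10 → 4 sp3 carbons.

4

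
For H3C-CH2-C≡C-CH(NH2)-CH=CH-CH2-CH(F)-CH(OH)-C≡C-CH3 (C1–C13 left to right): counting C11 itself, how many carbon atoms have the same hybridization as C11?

C11 is sp (two π bonds).
C1: sp3
C2: sp3
C3: sp ✓
C4: sp ✓
C5: sp3
C6: sp2
C7: sp2
C8: sp3
C9: sp3
C10: sp3
C11: sp ✓
C12: sp ✓
C13: sp3
4 carbons are sp.

4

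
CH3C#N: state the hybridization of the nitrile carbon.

The nitrile carbon carries 2 σ bonds, plus two π bonds, giving a steric number of 2, so it is sp.

sp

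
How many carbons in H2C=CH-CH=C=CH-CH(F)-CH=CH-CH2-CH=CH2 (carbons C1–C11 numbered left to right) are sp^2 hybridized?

C1: sp2 ✓
C2: sp2 ✓
C3: sp2 ✓
C4: sp
C5: sp2 ✓
C6: sp3
C7: sp2 ✓
C8: sp2 ✓
C9: sp3
C10: sp2 ✓
C11: sp2 ✓
C1, C2, C3, C5, C7, C8, C10, C11 → 8 sp2 carbons.

8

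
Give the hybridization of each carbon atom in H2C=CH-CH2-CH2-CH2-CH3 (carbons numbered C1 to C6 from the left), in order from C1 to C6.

C1 sp2, C2 sp2, C3 sp3, C4 sp3, C5 sp3, C6 sp3

C1: 3 σ bonds, plus one π bond; 3 regions of electron density → sp2.
C2 has 3 σ bonds, plus one π bond: steric number 3 → sp2.
C3 is sp3: 4 σ bonds, 4 electron-density regions.
C4: 4 σ bonds; 4 regions of electron density → sp3.
C5: 4 σ bonds — 4 electron domains, sp3.
C6 is sp3: 4 σ bonds, 4 electron-density regions.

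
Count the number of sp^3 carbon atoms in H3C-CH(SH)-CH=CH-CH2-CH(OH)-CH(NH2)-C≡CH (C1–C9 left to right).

C1: sp3 ✓
C2: sp3 ✓
C3: sp2
C4: sp2
C5: sp3 ✓
C6: sp3 ✓
C7: sp3 ✓
C8: sp
C9: sp
C1, C2, C5, C6, C7 → 5 sp3 carbons.

5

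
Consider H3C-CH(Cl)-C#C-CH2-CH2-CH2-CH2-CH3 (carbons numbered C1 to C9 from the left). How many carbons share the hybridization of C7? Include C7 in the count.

C7 is sp3 (only σ bonds).
C1: sp3 ✓
C2: sp3 ✓
C3: sp
C4: sp
C5: sp3 ✓
C6: sp3 ✓
C7: sp3 ✓
C8: sp3 ✓
C9: sp3 ✓
7 carbons are sp3.

7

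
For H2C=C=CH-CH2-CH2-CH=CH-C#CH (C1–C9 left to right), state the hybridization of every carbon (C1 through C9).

C1 carries 3 σ bonds, plus one π bond, giving a steric number of 3, so it is sp2.
C2 — 2 σ bonds, plus two π bonds. Steric number 2, so sp.
C3 carries 3 σ bonds, plus one π bond, giving a steric number of 3, so it is sp2.
C4 is sp3: 4 σ bonds, 4 electron-density regions.
C5 carries 4 σ bonds, giving a steric number of 4, so it is sp3.
C6 is sp2: 3 σ bonds, plus one π bond, 3 electron-density regions.
C7 is sp2: 3 σ bonds, plus one π bond, 3 electron-density regions.
C8 (2 σ bonds, plus two π bonds) has steric number 2: sp.
C9 has 2 σ bonds, plus two π bonds: steric number 2 → sp.

C1 sp2, C2 sp, C3 sp2, C4 sp3, C5 sp3, C6 sp2, C7 sp2, C8 sp, C9 sp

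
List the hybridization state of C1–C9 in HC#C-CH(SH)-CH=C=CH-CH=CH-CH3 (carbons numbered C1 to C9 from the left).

C1 sp, C2 sp, C3 sp3, C4 sp2, C5 sp, C6 sp2, C7 sp2, C8 sp2, C9 sp3

C1 — 2 σ bonds, plus two π bonds. Steric number 2, so sp.
C2 carries 2 σ bonds, plus two π bonds, giving a steric number of 2, so it is sp.
C3 — 4 σ bonds. Steric number 4, so sp3.
C4 — 3 σ bonds, plus one π bond. Steric number 3, so sp2.
C5: 2 σ bonds, plus two π bonds; 2 regions of electron density → sp.
C6 (3 σ bonds, plus one π bond) has steric number 3: sp2.
C7: 3 σ bonds, plus one π bond; 3 regions of electron density → sp2.
C8 carries 3 σ bonds, plus one π bond, giving a steric number of 3, so it is sp2.
C9 — 4 σ bonds. Steric number 4, so sp3.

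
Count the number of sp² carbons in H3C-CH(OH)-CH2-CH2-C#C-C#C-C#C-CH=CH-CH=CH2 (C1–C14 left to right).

C1: sp3
C2: sp3
C3: sp3
C4: sp3
C5: sp
C6: sp
C7: sp
C8: sp
C9: sp
C10: sp
C11: sp2 ✓
C12: sp2 ✓
C13: sp2 ✓
C14: sp2 ✓
C11, C12, C13, C14 → 4 sp2 carbons.

4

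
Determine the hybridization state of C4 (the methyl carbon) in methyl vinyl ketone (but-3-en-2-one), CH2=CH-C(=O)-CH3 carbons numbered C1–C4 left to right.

C4 (the methyl carbon) (4 σ bonds) has steric number 4: sp3.

sp³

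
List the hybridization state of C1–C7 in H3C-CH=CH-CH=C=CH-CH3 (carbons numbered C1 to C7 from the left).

C1 has 4 σ bonds: steric number 4 → sp3.
C2: 3 σ bonds, plus one π bond; 3 regions of electron density → sp2.
C3 is sp2: 3 σ bonds, plus one π bond, 3 electron-density regions.
C4 has 3 σ bonds, plus one π bond: steric number 3 → sp2.
C5 carries 2 σ bonds, plus two π bonds, giving a steric number of 2, so it is sp.
C6 has 3 σ bonds, plus one π bond: steric number 3 → sp2.
C7 carries 4 σ bonds, giving a steric number of 4, so it is sp3.

C1 sp3, C2 sp2, C3 sp2, C4 sp2, C5 sp, C6 sp2, C7 sp3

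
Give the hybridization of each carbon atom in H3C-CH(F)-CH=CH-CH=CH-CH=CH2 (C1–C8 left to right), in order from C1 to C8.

C1 sp3, C2 sp3, C3 sp2, C4 sp2, C5 sp2, C6 sp2, C7 sp2, C8 sp2

C1 carries 4 σ bonds, giving a steric number of 4, so it is sp3.
C2 carries 4 σ bonds, giving a steric number of 4, so it is sp3.
C3 has 3 σ bonds, plus one π bond: steric number 3 → sp2.
C4 carries 3 σ bonds, plus one π bond, giving a steric number of 3, so it is sp2.
C5 is sp2: 3 σ bonds, plus one π bond, 3 electron-density regions.
C6: 3 σ bonds, plus one π bond; 3 regions of electron density → sp2.
C7: 3 σ bonds, plus one π bond — 3 electron domains, sp2.
C8 (3 σ bonds, plus one π bond) has steric number 3: sp2.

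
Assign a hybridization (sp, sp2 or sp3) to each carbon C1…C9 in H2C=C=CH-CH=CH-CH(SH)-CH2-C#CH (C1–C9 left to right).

C1 has 3 σ bonds, plus one π bond: steric number 3 → sp2.
C2 has 2 σ bonds, plus two π bonds: steric number 2 → sp.
C3 has 3 σ bonds, plus one π bond: steric number 3 → sp2.
C4: 3 σ bonds, plus one π bond; 3 regions of electron density → sp2.
C5: 3 σ bonds, plus one π bond; 3 regions of electron density → sp2.
C6 has 4 σ bonds: steric number 4 → sp3.
C7 (4 σ bonds) has steric number 4: sp3.
C8 has 2 σ bonds, plus two π bonds: steric number 2 → sp.
C9 has 2 σ bonds, plus two π bonds: steric number 2 → sp.

C1 sp2, C2 sp, C3 sp2, C4 sp2, C5 sp2, C6 sp3, C7 sp3, C8 sp, C9 sp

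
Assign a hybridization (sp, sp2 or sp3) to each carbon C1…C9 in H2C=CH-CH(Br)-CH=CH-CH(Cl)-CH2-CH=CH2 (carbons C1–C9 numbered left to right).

C1 sp2, C2 sp2, C3 sp3, C4 sp2, C5 sp2, C6 sp3, C7 sp3, C8 sp2, C9 sp2

C1 has 3 σ bonds, plus one π bond: steric number 3 → sp2.
C2 carries 3 σ bonds, plus one π bond, giving a steric number of 3, so it is sp2.
C3 carries 4 σ bonds, giving a steric number of 4, so it is sp3.
C4: 3 σ bonds, plus one π bond — 3 electron domains, sp2.
C5 — 3 σ bonds, plus one π bond. Steric number 3, so sp2.
C6 is sp3: 4 σ bonds, 4 electron-density regions.
C7 (4 σ bonds) has steric number 4: sp3.
C8 is sp2: 3 σ bonds, plus one π bond, 3 electron-density regions.
C9 has 3 σ bonds, plus one π bond: steric number 3 → sp2.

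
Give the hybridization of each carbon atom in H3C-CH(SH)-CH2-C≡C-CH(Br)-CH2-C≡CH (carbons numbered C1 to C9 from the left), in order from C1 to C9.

C1 is sp3: 4 σ bonds, 4 electron-density regions.
C2 is sp3: 4 σ bonds, 4 electron-density regions.
C3: 4 σ bonds; 4 regions of electron density → sp3.
C4 (2 σ bonds, plus two π bonds) has steric number 2: sp.
C5 carries 2 σ bonds, plus two π bonds, giving a steric number of 2, so it is sp.
C6: 4 σ bonds — 4 electron domains, sp3.
C7 — 4 σ bonds. Steric number 4, so sp3.
C8 carries 2 σ bonds, plus two π bonds, giving a steric number of 2, so it is sp.
C9: 2 σ bonds, plus two π bonds — 2 electron domains, sp.

C1 sp3, C2 sp3, C3 sp3, C4 sp, C5 sp, C6 sp3, C7 sp3, C8 sp, C9 sp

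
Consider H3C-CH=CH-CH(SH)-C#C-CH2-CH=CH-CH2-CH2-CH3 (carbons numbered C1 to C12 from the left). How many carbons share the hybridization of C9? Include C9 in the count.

C9 is sp2 (one π bond).
C1: sp3
C2: sp2 ✓
C3: sp2 ✓
C4: sp3
C5: sp
C6: sp
C7: sp3
C8: sp2 ✓
C9: sp2 ✓
C10: sp3
C11: sp3
C12: sp3
4 carbons are sp2.

4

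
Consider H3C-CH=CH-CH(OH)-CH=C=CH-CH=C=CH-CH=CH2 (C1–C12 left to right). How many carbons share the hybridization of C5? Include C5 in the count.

8

C5 is sp2 (one π bond).
C1: sp3
C2: sp2 ✓
C3: sp2 ✓
C4: sp3
C5: sp2 ✓
C6: sp
C7: sp2 ✓
C8: sp2 ✓
C9: sp
C10: sp2 ✓
C11: sp2 ✓
C12: sp2 ✓
8 carbons are sp2.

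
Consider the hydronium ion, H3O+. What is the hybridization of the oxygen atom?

Three σ bonds + one lone pair = steric number 4 → sp3.

sp^3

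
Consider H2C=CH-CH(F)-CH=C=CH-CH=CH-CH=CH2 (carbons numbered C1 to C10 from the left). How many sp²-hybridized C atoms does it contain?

C1: sp2 ✓
C2: sp2 ✓
C3: sp3
C4: sp2 ✓
C5: sp
C6: sp2 ✓
C7: sp2 ✓
C8: sp2 ✓
C9: sp2 ✓
C10: sp2 ✓
C1, C2, C4, C6, C7, C8, C9, C10 → 8 sp2 carbons.

8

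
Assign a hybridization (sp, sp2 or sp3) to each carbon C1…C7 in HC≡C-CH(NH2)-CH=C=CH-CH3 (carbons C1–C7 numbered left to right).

C1 sp, C2 sp, C3 sp3, C4 sp2, C5 sp, C6 sp2, C7 sp3

C1 carries 2 σ bonds, plus two π bonds, giving a steric number of 2, so it is sp.
C2: 2 σ bonds, plus two π bonds; 2 regions of electron density → sp.
C3: 4 σ bonds; 4 regions of electron density → sp3.
C4: 3 σ bonds, plus one π bond; 3 regions of electron density → sp2.
C5 carries 2 σ bonds, plus two π bonds, giving a steric number of 2, so it is sp.
C6: 3 σ bonds, plus one π bond; 3 regions of electron density → sp2.
C7: 4 σ bonds — 4 electron domains, sp3.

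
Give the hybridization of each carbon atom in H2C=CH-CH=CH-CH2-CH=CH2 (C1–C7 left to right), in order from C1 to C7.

C1 is sp2: 3 σ bonds, plus one π bond, 3 electron-density regions.
C2 carries 3 σ bonds, plus one π bond, giving a steric number of 3, so it is sp2.
C3: 3 σ bonds, plus one π bond — 3 electron domains, sp2.
C4: 3 σ bonds, plus one π bond — 3 electron domains, sp2.
C5 carries 4 σ bonds, giving a steric number of 4, so it is sp3.
C6: 3 σ bonds, plus one π bond — 3 electron domains, sp2.
C7: 3 σ bonds, plus one π bond; 3 regions of electron density → sp2.

C1 sp2, C2 sp2, C3 sp2, C4 sp2, C5 sp3, C6 sp2, C7 sp2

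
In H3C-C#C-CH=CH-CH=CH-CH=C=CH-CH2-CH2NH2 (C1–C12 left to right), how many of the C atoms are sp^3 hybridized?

C1: sp3 ✓
C2: sp
C3: sp
C4: sp2
C5: sp2
C6: sp2
C7: sp2
C8: sp2
C9: sp
C10: sp2
C11: sp3 ✓
C12: sp3 ✓
C1, C11, C12 → 3 sp3 carbons.

3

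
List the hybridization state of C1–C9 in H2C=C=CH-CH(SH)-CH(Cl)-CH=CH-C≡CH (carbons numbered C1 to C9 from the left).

C1: 3 σ bonds, plus one π bond — 3 electron domains, sp2.
C2: 2 σ bonds, plus two π bonds; 2 regions of electron density → sp.
C3 is sp2: 3 σ bonds, plus one π bond, 3 electron-density regions.
C4: 4 σ bonds; 4 regions of electron density → sp3.
C5 (4 σ bonds) has steric number 4: sp3.
C6 — 3 σ bonds, plus one π bond. Steric number 3, so sp2.
C7 carries 3 σ bonds, plus one π bond, giving a steric number of 3, so it is sp2.
C8: 2 σ bonds, plus two π bonds — 2 electron domains, sp.
C9 has 2 σ bonds, plus two π bonds: steric number 2 → sp.

C1 sp2, C2 sp, C3 sp2, C4 sp3, C5 sp3, C6 sp2, C7 sp2, C8 sp, C9 sp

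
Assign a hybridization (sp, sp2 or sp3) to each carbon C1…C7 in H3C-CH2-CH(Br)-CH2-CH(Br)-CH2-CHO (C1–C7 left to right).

C1 sp3, C2 sp3, C3 sp3, C4 sp3, C5 sp3, C6 sp3, C7 sp2

C1: 4 σ bonds; 4 regions of electron density → sp3.
C2 has 4 σ bonds: steric number 4 → sp3.
C3 is sp3: 4 σ bonds, 4 electron-density regions.
C4: 4 σ bonds — 4 electron domains, sp3.
C5 carries 4 σ bonds, giving a steric number of 4, so it is sp3.
C6 carries 4 σ bonds, giving a steric number of 4, so it is sp3.
C7 (3 σ bonds, plus one π bond) has steric number 3: sp2.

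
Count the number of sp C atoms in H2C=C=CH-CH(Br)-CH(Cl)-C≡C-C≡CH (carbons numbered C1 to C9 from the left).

5

C1: sp2
C2: sp ✓
C3: sp2
C4: sp3
C5: sp3
C6: sp ✓
C7: sp ✓
C8: sp ✓
C9: sp ✓
C2, C6, C7, C8, C9 → 5 sp carbons.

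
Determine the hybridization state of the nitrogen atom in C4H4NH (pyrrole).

sp2

N has three σ bonds; its lone pair occupies the p orbital and is part of the aromatic π system, so N is sp2 (not the sp3 a naive steric count of 4 would give).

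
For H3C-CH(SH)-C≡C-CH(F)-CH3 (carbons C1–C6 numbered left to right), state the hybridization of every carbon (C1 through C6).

C1 is sp3: 4 σ bonds, 4 electron-density regions.
C2 is sp3: 4 σ bonds, 4 electron-density regions.
C3 — 2 σ bonds, plus two π bonds. Steric number 2, so sp.
C4 has 2 σ bonds, plus two π bonds: steric number 2 → sp.
C5 — 4 σ bonds. Steric number 4, so sp3.
C6 is sp3: 4 σ bonds, 4 electron-density regions.

C1 sp3, C2 sp3, C3 sp, C4 sp, C5 sp3, C6 sp3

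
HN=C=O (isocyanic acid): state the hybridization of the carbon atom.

The carbon atom has 2 σ bonds, plus two π bonds: steric number 2 → sp.

sp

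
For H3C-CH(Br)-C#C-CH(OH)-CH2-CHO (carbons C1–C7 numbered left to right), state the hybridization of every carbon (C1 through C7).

C1 sp3, C2 sp3, C3 sp, C4 sp, C5 sp3, C6 sp3, C7 sp2

C1 is sp3: 4 σ bonds, 4 electron-density regions.
C2 is sp3: 4 σ bonds, 4 electron-density regions.
C3 carries 2 σ bonds, plus two π bonds, giving a steric number of 2, so it is sp.
C4 (2 σ bonds, plus two π bonds) has steric number 2: sp.
C5 — 4 σ bonds. Steric number 4, so sp3.
C6: 4 σ bonds; 4 regions of electron density → sp3.
C7: 3 σ bonds, plus one π bond; 3 regions of electron density → sp2.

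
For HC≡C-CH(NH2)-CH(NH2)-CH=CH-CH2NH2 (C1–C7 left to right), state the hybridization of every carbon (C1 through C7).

C1: 2 σ bonds, plus two π bonds; 2 regions of electron density → sp.
C2 carries 2 σ bonds, plus two π bonds, giving a steric number of 2, so it is sp.
C3: 4 σ bonds — 4 electron domains, sp3.
C4 — 4 σ bonds. Steric number 4, so sp3.
C5: 3 σ bonds, plus one π bond — 3 electron domains, sp2.
C6: 3 σ bonds, plus one π bond — 3 electron domains, sp2.
C7: 4 σ bonds — 4 electron domains, sp3.

C1 sp, C2 sp, C3 sp3, C4 sp3, C5 sp2, C6 sp2, C7 sp3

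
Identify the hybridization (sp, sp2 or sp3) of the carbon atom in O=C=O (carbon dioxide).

sp

Two σ bonds, two π bonds → steric number 2 → sp.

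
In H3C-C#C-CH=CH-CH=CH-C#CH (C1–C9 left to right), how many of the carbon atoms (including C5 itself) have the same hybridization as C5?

4

C5 is sp2 (one π bond).
C1: sp3
C2: sp
C3: sp
C4: sp2 ✓
C5: sp2 ✓
C6: sp2 ✓
C7: sp2 ✓
C8: sp
C9: sp
4 carbons are sp2.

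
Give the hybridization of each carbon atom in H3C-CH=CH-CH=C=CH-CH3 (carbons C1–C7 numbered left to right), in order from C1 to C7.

C1 sp3, C2 sp2, C3 sp2, C4 sp2, C5 sp, C6 sp2, C7 sp3

C1 (4 σ bonds) has steric number 4: sp3.
C2 — 3 σ bonds, plus one π bond. Steric number 3, so sp2.
C3 carries 3 σ bonds, plus one π bond, giving a steric number of 3, so it is sp2.
C4: 3 σ bonds, plus one π bond — 3 electron domains, sp2.
C5 — 2 σ bonds, plus two π bonds. Steric number 2, so sp.
C6 carries 3 σ bonds, plus one π bond, giving a steric number of 3, so it is sp2.
C7 has 4 σ bonds: steric number 4 → sp3.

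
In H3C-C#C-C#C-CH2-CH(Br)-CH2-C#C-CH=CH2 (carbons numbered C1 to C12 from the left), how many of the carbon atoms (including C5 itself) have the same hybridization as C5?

C5 is sp (two π bonds).
C1: sp3
C2: sp ✓
C3: sp ✓
C4: sp ✓
C5: sp ✓
C6: sp3
C7: sp3
C8: sp3
C9: sp ✓
C10: sp ✓
C11: sp2
C12: sp2
6 carbons are sp.

6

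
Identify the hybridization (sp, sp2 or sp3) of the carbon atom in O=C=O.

Two σ bonds, two π bonds → steric number 2 → sp.

sp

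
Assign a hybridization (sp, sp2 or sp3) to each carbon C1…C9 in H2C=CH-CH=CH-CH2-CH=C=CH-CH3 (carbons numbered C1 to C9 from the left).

C1 sp2, C2 sp2, C3 sp2, C4 sp2, C5 sp3, C6 sp2, C7 sp, C8 sp2, C9 sp3

C1 — 3 σ bonds, plus one π bond. Steric number 3, so sp2.
C2 — 3 σ bonds, plus one π bond. Steric number 3, so sp2.
C3 has 3 σ bonds, plus one π bond: steric number 3 → sp2.
C4: 3 σ bonds, plus one π bond; 3 regions of electron density → sp2.
C5 — 4 σ bonds. Steric number 4, so sp3.
C6 is sp2: 3 σ bonds, plus one π bond, 3 electron-density regions.
C7 carries 2 σ bonds, plus two π bonds, giving a steric number of 2, so it is sp.
C8: 3 σ bonds, plus one π bond; 3 regions of electron density → sp2.
C9 has 4 σ bonds: steric number 4 → sp3.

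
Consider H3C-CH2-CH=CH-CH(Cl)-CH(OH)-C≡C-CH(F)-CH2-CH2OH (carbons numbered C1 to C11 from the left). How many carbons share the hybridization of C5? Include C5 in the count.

7

C5 is sp3 (only σ bonds).
C1: sp3 ✓
C2: sp3 ✓
C3: sp2
C4: sp2
C5: sp3 ✓
C6: sp3 ✓
C7: sp
C8: sp
C9: sp3 ✓
C10: sp3 ✓
C11: sp3 ✓
7 carbons are sp3.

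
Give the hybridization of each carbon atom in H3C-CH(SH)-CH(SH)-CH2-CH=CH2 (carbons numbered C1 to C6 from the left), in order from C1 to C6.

C1 sp3, C2 sp3, C3 sp3, C4 sp3, C5 sp2, C6 sp2

C1 — 4 σ bonds. Steric number 4, so sp3.
C2: 4 σ bonds; 4 regions of electron density → sp3.
C3: 4 σ bonds — 4 electron domains, sp3.
C4: 4 σ bonds — 4 electron domains, sp3.
C5 is sp2: 3 σ bonds, plus one π bond, 3 electron-density regions.
C6 has 3 σ bonds, plus one π bond: steric number 3 → sp2.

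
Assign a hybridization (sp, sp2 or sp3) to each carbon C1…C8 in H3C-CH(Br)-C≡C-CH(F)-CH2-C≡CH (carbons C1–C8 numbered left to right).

C1 sp3, C2 sp3, C3 sp, C4 sp, C5 sp3, C6 sp3, C7 sp, C8 sp

C1 carries 4 σ bonds, giving a steric number of 4, so it is sp3.
C2 (4 σ bonds) has steric number 4: sp3.
C3 — 2 σ bonds, plus two π bonds. Steric number 2, so sp.
C4 — 2 σ bonds, plus two π bonds. Steric number 2, so sp.
C5 carries 4 σ bonds, giving a steric number of 4, so it is sp3.
C6: 4 σ bonds — 4 electron domains, sp3.
C7 — 2 σ bonds, plus two π bonds. Steric number 2, so sp.
C8 carries 2 σ bonds, plus two π bonds, giving a steric number of 2, so it is sp.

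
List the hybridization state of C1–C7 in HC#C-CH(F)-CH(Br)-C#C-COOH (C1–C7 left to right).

C1: 2 σ bonds, plus two π bonds — 2 electron domains, sp.
C2 is sp: 2 σ bonds, plus two π bonds, 2 electron-density regions.
C3 (4 σ bonds) has steric number 4: sp3.
C4: 4 σ bonds — 4 electron domains, sp3.
C5: 2 σ bonds, plus two π bonds — 2 electron domains, sp.
C6 has 2 σ bonds, plus two π bonds: steric number 2 → sp.
C7 is sp2: 3 σ bonds, plus one π bond, 3 electron-density regions.

C1 sp, C2 sp, C3 sp3, C4 sp3, C5 sp, C6 sp, C7 sp2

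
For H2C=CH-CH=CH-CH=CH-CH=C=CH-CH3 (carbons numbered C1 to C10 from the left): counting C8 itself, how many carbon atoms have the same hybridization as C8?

C8 is sp (two π bonds).
C1: sp2
C2: sp2
C3: sp2
C4: sp2
C5: sp2
C6: sp2
C7: sp2
C8: sp ✓
C9: sp2
C10: sp3
1 carbon is sp.

1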